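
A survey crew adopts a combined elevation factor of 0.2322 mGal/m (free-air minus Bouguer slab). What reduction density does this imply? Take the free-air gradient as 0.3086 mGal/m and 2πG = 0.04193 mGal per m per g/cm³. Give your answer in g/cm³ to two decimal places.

1.82

0.2322 = 0.3086 − 0.04193 × ρ
ρ = (0.3086 − 0.2322) / 0.04193 = 1.82 g/cm³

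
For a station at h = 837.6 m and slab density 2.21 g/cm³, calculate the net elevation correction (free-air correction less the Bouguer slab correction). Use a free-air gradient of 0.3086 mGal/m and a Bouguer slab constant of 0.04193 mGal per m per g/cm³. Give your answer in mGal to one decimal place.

Combined gradient = 0.3086 − 0.04193 × 2.21 = 0.2159347 mGal/m
Combined elevation correction = 0.2159347 × 837.6 = 180.9 mGal

180.9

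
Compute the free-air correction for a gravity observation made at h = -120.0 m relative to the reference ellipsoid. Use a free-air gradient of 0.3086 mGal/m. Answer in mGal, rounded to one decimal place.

-37.0

Free-air correction = 0.3086 × -120.0 = -37.0 mGal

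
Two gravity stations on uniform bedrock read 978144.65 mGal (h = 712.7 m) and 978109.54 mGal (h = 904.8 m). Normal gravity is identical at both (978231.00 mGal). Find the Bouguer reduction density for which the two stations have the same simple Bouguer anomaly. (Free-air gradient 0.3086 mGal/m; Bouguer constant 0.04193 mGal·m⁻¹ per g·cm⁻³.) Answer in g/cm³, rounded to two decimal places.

Δg_obs = 978109.54 − 978144.65 = -35.11 mGal over Δh = 904.8 − 712.7 = 192.1 m
Equal Bouguer anomalies ⇒ Δg_obs + (0.3086 − 0.04193ρ)·Δh = 0
0.3086 − 0.04193ρ = −Δg_obs/Δh = 0.18277
ρ = (0.3086 − 0.18277) / 0.04193 = 3.00 g/cm³

3.00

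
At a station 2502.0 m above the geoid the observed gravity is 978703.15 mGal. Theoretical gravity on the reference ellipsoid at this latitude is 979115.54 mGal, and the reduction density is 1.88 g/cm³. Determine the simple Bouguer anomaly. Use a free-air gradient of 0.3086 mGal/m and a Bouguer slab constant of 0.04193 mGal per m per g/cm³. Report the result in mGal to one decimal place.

162.5

Free-air correction = 0.3086 × 2502.0 = 772.12 mGal
Free-air anomaly = 978703.15 − 979115.54 + (772.12) = 359.73 mGal
Bouguer slab correction = 0.04193 × 1.88 × 2502.0 = 197.23 mGal
Simple Bouguer anomaly = 359.73 − (197.23) = 162.50 mGal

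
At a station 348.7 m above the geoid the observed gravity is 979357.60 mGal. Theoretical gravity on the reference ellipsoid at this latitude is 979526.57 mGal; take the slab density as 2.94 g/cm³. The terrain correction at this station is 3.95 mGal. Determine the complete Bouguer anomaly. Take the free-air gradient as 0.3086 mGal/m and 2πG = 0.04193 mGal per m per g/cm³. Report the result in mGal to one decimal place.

Free-air correction = 0.3086 × 348.7 = 107.61 mGal
Free-air anomaly = 979357.60 − 979526.57 + (107.61) = -61.36 mGal
Bouguer slab correction = 0.04193 × 2.94 × 348.7 = 42.99 mGal
Simple Bouguer anomaly = -61.36 − (42.99) = -104.35 mGal
Complete Bouguer anomaly = -104.35 + 3.95 = -100.40 mGal

-100.4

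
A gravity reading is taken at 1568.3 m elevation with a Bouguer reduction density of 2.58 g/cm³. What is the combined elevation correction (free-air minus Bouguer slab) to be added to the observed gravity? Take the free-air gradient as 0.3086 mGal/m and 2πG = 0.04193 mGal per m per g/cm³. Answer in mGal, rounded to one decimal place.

Combined gradient = 0.3086 − 0.04193 × 2.58 = 0.2004206 mGal/m
Combined elevation correction = 0.2004206 × 1568.3 = 314.3 mGal

314.3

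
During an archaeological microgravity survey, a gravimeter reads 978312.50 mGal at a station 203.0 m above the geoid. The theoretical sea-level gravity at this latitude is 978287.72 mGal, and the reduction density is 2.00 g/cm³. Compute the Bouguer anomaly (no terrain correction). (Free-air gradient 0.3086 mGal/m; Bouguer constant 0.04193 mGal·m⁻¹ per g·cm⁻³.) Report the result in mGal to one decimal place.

Free-air correction = 0.3086 × 203.0 = 62.65 mGal
Free-air anomaly = 978312.50 − 978287.72 + (62.65) = 87.43 mGal
Bouguer slab correction = 0.04193 × 2.00 × 203.0 = 17.02 mGal
Simple Bouguer anomaly = 87.43 − (17.02) = 70.41 mGal

70.4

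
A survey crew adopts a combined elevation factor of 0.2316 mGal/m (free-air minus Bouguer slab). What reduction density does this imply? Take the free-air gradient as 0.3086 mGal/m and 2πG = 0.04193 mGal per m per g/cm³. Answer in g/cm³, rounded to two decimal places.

1.84

0.2316 = 0.3086 − 0.04193 × ρ
ρ = (0.3086 − 0.2316) / 0.04193 = 1.84 g/cm³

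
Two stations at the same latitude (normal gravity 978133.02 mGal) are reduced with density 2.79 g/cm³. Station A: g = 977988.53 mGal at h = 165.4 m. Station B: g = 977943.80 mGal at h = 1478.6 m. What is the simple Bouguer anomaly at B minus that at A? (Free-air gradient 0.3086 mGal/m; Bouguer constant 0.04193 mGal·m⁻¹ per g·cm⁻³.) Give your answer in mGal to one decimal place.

206.9

Δg_SB(A) = 977988.53 − 978133.02 + 0.3086×165.4 − 0.04193×2.79×165.4 = -112.80 mGal
Δg_SB(B) = 977943.80 − 978133.02 + 0.3086×1478.6 − 0.04193×2.79×1478.6 = 94.10 mGal
Difference = 94.10 − (-112.80) = 206.90 mGal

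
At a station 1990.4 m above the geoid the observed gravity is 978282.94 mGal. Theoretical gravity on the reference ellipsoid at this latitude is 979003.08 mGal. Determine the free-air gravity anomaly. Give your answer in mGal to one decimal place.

Free-air correction = 0.3086 × 1990.4 = 614.24 mGal
Free-air anomaly = 978282.94 − 979003.08 + (614.24) = -105.90 mGal

-105.9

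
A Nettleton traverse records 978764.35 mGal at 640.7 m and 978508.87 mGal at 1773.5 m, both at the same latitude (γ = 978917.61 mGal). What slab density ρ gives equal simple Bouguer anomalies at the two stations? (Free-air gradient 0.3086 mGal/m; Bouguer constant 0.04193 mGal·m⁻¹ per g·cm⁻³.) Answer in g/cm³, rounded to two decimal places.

Δg_obs = 978508.87 − 978764.35 = -255.48 mGal over Δh = 1773.5 − 640.7 = 1132.8 m
Equal Bouguer anomalies ⇒ Δg_obs + (0.3086 − 0.04193ρ)·Δh = 0
0.3086 − 0.04193ρ = −Δg_obs/Δh = 0.22553
ρ = (0.3086 − 0.22553) / 0.04193 = 1.98 g/cm³

1.98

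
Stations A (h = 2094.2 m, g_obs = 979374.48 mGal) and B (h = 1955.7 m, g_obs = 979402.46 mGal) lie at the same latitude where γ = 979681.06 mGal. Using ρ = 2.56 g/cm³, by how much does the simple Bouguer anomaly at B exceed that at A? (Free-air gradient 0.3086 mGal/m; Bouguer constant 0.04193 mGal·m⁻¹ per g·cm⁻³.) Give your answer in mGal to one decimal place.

0.1

Δg_SB(A) = 979374.48 − 979681.06 + 0.3086×2094.2 − 0.04193×2.56×2094.2 = 114.90 mGal
Δg_SB(B) = 979402.46 − 979681.06 + 0.3086×1955.7 − 0.04193×2.56×1955.7 = 115.00 mGal
Difference = 115.00 − (114.90) = 0.10 mGal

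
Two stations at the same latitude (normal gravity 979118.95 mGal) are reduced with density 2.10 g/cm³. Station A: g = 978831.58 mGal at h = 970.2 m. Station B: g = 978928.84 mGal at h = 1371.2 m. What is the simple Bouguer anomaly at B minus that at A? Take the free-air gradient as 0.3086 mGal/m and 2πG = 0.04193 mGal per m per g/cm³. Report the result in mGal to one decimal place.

Δg_SB(A) = 978831.58 − 979118.95 + 0.3086×970.2 − 0.04193×2.10×970.2 = -73.40 mGal
Δg_SB(B) = 978928.84 − 979118.95 + 0.3086×1371.2 − 0.04193×2.10×1371.2 = 112.30 mGal
Difference = 112.30 − (-73.40) = 185.70 mGal

185.7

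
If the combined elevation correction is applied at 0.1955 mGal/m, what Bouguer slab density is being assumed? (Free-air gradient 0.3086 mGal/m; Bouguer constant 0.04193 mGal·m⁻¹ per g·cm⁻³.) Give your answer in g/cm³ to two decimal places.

0.1955 = 0.3086 − 0.04193 × ρ
ρ = (0.3086 − 0.1955) / 0.04193 = 2.70 g/cm³

2.70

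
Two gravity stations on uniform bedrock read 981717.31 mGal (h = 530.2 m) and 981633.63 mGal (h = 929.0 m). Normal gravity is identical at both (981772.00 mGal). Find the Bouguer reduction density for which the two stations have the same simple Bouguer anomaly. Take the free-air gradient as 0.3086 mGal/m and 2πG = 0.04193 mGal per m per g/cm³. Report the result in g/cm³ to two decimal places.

2.36

Δg_obs = 981633.63 − 981717.31 = -83.68 mGal over Δh = 929.0 − 530.2 = 398.8 m
Equal Bouguer anomalies ⇒ Δg_obs + (0.3086 − 0.04193ρ)·Δh = 0
0.3086 − 0.04193ρ = −Δg_obs/Δh = 0.20983
ρ = (0.3086 − 0.20983) / 0.04193 = 2.36 g/cm³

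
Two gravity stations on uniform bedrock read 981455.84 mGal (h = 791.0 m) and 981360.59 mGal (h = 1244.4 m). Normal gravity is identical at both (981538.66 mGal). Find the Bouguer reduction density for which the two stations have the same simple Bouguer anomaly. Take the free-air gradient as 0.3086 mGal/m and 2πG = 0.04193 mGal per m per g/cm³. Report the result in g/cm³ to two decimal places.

Δg_obs = 981360.59 − 981455.84 = -95.25 mGal over Δh = 1244.4 − 791.0 = 453.4 m
Equal Bouguer anomalies ⇒ Δg_obs + (0.3086 − 0.04193ρ)·Δh = 0
0.3086 − 0.04193ρ = −Δg_obs/Δh = 0.21008
ρ = (0.3086 − 0.21008) / 0.04193 = 2.35 g/cm³

2.35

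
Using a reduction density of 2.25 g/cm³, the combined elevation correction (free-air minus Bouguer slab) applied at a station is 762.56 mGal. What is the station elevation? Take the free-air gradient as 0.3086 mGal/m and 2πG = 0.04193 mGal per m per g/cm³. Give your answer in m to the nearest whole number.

3559

Combined gradient = 0.3086 − 0.04193 × 2.25 = 0.2142575 mGal/m
h = 762.56 / 0.2142575 = 3559.08 m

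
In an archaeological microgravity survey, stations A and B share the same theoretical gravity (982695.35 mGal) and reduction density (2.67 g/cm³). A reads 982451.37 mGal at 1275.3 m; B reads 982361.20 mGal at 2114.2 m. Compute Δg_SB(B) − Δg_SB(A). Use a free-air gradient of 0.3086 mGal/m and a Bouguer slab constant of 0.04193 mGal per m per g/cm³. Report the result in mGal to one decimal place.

Δg_SB(A) = 982451.37 − 982695.35 + 0.3086×1275.3 − 0.04193×2.67×1275.3 = 6.80 mGal
Δg_SB(B) = 982361.20 − 982695.35 + 0.3086×2114.2 − 0.04193×2.67×2114.2 = 81.60 mGal
Difference = 81.60 − (6.80) = 74.80 mGal

74.8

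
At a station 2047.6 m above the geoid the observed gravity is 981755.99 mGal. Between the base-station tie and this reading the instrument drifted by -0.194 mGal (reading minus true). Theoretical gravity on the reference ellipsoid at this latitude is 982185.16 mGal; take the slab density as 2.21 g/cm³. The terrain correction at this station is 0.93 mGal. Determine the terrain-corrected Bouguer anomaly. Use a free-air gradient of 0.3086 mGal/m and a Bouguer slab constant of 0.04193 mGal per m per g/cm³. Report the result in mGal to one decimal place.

14.1

Drift-corrected reading = 981755.99 − (-0.194) = 981756.184 mGal
Free-air correction = 0.3086 × 2047.6 = 631.89 mGal
Free-air anomaly = 981756.184 − 982185.16 + (631.89) = 202.914 mGal
Bouguer slab correction = 0.04193 × 2.21 × 2047.6 = 189.74 mGal
Simple Bouguer anomaly = 202.914 − (189.74) = 13.174 mGal
Complete Bouguer anomaly = 13.174 + 0.93 = 14.104 mGal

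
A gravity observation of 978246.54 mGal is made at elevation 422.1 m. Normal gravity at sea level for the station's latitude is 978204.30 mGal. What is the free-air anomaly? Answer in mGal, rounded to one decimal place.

Free-air correction = 0.3086 × 422.1 = 130.26 mGal
Free-air anomaly = 978246.54 − 978204.30 + (130.26) = 172.50 mGal

172.5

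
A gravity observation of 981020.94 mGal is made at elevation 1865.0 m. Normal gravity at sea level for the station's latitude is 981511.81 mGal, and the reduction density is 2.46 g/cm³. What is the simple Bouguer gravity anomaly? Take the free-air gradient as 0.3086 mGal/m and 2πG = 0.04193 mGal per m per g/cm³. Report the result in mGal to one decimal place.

Free-air correction = 0.3086 × 1865.0 = 575.54 mGal
Free-air anomaly = 981020.94 − 981511.81 + (575.54) = 84.67 mGal
Bouguer slab correction = 0.04193 × 2.46 × 1865.0 = 192.37 mGal
Simple Bouguer anomaly = 84.67 − (192.37) = -107.70 mGal

-107.7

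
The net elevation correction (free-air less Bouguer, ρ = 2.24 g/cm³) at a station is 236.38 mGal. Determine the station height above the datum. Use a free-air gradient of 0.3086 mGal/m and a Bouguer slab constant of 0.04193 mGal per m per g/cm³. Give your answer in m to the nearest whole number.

1101

Combined gradient = 0.3086 − 0.04193 × 2.24 = 0.2146768 mGal/m
h = 236.38 / 0.2146768 = 1101.10 m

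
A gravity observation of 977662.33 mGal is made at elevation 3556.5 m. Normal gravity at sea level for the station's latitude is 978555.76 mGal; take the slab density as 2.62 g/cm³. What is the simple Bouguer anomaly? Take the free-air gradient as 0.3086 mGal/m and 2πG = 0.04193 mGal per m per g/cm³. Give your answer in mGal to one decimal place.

-186.6

Free-air correction = 0.3086 × 3556.5 = 1097.54 mGal
Free-air anomaly = 977662.33 − 978555.76 + (1097.54) = 204.11 mGal
Bouguer slab correction = 0.04193 × 2.62 × 3556.5 = 390.70 mGal
Simple Bouguer anomaly = 204.11 − (390.70) = -186.59 mGal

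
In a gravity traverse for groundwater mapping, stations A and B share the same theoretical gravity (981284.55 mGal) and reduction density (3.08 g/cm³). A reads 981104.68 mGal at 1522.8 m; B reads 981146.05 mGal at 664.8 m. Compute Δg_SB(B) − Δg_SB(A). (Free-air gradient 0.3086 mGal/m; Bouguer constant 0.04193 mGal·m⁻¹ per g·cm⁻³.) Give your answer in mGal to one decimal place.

Δg_SB(A) = 981104.68 − 981284.55 + 0.3086×1522.8 − 0.04193×3.08×1522.8 = 93.40 mGal
Δg_SB(B) = 981146.05 − 981284.55 + 0.3086×664.8 − 0.04193×3.08×664.8 = -19.20 mGal
Difference = -19.20 − (93.40) = -112.60 mGal

-112.6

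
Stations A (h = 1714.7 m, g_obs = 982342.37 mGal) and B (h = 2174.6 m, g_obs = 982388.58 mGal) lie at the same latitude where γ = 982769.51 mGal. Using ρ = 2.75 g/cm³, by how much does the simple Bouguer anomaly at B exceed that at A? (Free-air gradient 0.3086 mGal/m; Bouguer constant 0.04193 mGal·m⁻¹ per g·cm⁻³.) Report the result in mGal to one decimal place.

135.1

Δg_SB(A) = 982342.37 − 982769.51 + 0.3086×1714.7 − 0.04193×2.75×1714.7 = -95.70 mGal
Δg_SB(B) = 982388.58 − 982769.51 + 0.3086×2174.6 − 0.04193×2.75×2174.6 = 39.40 mGal
Difference = 39.40 − (-95.70) = 135.10 mGal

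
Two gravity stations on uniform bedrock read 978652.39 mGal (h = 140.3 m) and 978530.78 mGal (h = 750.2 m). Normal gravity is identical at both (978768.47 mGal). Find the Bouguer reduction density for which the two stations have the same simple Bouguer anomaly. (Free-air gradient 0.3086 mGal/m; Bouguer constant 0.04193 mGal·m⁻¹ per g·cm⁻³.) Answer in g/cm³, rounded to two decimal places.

2.60

Δg_obs = 978530.78 − 978652.39 = -121.61 mGal over Δh = 750.2 − 140.3 = 609.9 m
Equal Bouguer anomalies ⇒ Δg_obs + (0.3086 − 0.04193ρ)·Δh = 0
0.3086 − 0.04193ρ = −Δg_obs/Δh = 0.19939
ρ = (0.3086 − 0.19939) / 0.04193 = 2.60 g/cm³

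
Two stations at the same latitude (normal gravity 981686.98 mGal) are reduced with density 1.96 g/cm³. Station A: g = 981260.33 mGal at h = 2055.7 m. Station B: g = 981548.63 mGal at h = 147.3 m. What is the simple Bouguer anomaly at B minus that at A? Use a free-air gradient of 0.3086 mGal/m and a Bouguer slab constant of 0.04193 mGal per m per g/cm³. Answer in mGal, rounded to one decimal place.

-143.8

Δg_SB(A) = 981260.33 − 981686.98 + 0.3086×2055.7 − 0.04193×1.96×2055.7 = 38.80 mGal
Δg_SB(B) = 981548.63 − 981686.98 + 0.3086×147.3 − 0.04193×1.96×147.3 = -105.00 mGal
Difference = -105.00 − (38.80) = -143.80 mGal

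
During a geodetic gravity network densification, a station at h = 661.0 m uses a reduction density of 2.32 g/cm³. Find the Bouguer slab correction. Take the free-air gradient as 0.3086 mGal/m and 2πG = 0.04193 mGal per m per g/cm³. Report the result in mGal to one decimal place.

64.3

Bouguer slab correction = 0.04193 × 2.32 × 661.0 = 64.3 mGal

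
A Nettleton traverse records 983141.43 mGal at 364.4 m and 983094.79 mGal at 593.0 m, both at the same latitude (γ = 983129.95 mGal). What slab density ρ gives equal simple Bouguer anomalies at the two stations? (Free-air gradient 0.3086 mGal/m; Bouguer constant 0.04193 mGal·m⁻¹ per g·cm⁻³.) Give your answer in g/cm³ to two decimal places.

2.49

Δg_obs = 983094.79 − 983141.43 = -46.64 mGal over Δh = 593.0 − 364.4 = 228.6 m
Equal Bouguer anomalies ⇒ Δg_obs + (0.3086 − 0.04193ρ)·Δh = 0
0.3086 − 0.04193ρ = −Δg_obs/Δh = 0.20402
ρ = (0.3086 − 0.20402) / 0.04193 = 2.49 g/cm³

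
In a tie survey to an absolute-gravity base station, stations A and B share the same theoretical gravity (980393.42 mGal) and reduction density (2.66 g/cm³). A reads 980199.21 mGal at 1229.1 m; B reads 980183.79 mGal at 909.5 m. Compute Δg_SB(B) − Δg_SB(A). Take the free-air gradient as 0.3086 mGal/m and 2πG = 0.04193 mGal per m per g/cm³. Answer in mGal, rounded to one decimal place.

-78.4

Δg_SB(A) = 980199.21 − 980393.42 + 0.3086×1229.1 − 0.04193×2.66×1229.1 = 48.00 mGal
Δg_SB(B) = 980183.79 − 980393.42 + 0.3086×909.5 − 0.04193×2.66×909.5 = -30.40 mGal
Difference = -30.40 − (48.00) = -78.40 mGal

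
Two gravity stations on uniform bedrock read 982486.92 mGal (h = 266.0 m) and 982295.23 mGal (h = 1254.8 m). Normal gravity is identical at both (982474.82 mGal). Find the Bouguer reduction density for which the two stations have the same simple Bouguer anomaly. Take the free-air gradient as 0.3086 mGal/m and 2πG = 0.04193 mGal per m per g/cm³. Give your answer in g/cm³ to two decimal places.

2.74

Δg_obs = 982295.23 − 982486.92 = -191.69 mGal over Δh = 1254.8 − 266.0 = 988.8 m
Equal Bouguer anomalies ⇒ Δg_obs + (0.3086 − 0.04193ρ)·Δh = 0
0.3086 − 0.04193ρ = −Δg_obs/Δh = 0.19386
ρ = (0.3086 − 0.19386) / 0.04193 = 2.74 g/cm³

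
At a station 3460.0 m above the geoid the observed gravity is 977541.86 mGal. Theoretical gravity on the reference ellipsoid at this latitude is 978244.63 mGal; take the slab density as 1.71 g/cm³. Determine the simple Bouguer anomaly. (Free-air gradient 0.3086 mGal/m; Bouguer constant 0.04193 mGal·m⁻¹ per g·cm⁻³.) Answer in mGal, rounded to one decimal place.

Free-air correction = 0.3086 × 3460.0 = 1067.76 mGal
Free-air anomaly = 977541.86 − 978244.63 + (1067.76) = 364.99 mGal
Bouguer slab correction = 0.04193 × 1.71 × 3460.0 = 248.08 mGal
Simple Bouguer anomaly = 364.99 − (248.08) = 116.91 mGal

116.9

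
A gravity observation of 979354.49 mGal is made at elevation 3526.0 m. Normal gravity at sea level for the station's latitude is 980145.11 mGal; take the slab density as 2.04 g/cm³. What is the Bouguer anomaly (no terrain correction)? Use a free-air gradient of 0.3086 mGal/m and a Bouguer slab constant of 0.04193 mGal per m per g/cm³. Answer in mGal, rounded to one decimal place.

Free-air correction = 0.3086 × 3526.0 = 1088.12 mGal
Free-air anomaly = 979354.49 − 980145.11 + (1088.12) = 297.50 mGal
Bouguer slab correction = 0.04193 × 2.04 × 3526.0 = 301.60 mGal
Simple Bouguer anomaly = 297.50 − (301.60) = -4.10 mGal

-4.1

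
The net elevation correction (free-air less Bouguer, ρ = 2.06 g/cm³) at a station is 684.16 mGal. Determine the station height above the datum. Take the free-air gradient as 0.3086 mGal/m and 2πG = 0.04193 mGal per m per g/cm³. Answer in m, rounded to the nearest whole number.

3079

Combined gradient = 0.3086 − 0.04193 × 2.06 = 0.2222242 mGal/m
h = 684.16 / 0.2222242 = 3078.69 m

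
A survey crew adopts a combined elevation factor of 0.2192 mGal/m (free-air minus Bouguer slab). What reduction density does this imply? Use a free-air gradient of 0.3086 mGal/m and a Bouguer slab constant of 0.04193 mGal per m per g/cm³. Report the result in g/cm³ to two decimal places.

0.2192 = 0.3086 − 0.04193 × ρ
ρ = (0.3086 − 0.2192) / 0.04193 = 2.13 g/cm³

2.13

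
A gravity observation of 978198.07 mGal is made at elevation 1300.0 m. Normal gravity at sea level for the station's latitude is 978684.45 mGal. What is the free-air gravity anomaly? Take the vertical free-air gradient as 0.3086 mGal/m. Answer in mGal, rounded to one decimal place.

Free-air correction = 0.3086 × 1300.0 = 401.18 mGal
Free-air anomaly = 978198.07 − 978684.45 + (401.18) = -85.20 mGal

-85.2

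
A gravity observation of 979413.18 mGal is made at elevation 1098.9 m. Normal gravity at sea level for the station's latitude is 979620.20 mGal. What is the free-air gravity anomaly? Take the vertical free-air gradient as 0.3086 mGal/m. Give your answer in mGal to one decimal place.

132.1

Free-air correction = 0.3086 × 1098.9 = 339.12 mGal
Free-air anomaly = 979413.18 − 979620.20 + (339.12) = 132.10 mGal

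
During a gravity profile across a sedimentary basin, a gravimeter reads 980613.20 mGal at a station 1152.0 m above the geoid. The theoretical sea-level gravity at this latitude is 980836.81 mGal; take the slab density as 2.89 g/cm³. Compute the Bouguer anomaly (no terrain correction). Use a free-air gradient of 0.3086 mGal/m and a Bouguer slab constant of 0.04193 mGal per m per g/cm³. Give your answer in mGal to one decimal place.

Free-air correction = 0.3086 × 1152.0 = 355.51 mGal
Free-air anomaly = 980613.20 − 980836.81 + (355.51) = 131.90 mGal
Bouguer slab correction = 0.04193 × 2.89 × 1152.0 = 139.60 mGal
Simple Bouguer anomaly = 131.90 − (139.60) = -7.70 mGal

-7.7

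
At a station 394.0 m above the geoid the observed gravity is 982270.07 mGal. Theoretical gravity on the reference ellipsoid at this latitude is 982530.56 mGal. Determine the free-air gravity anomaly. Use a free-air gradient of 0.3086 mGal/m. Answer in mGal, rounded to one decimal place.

-138.9

Free-air correction = 0.3086 × 394.0 = 121.59 mGal
Free-air anomaly = 982270.07 − 982530.56 + (121.59) = -138.90 mGal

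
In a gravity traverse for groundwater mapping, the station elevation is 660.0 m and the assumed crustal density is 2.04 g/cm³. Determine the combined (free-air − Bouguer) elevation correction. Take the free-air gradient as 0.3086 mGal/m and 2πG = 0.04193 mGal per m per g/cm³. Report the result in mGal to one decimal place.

147.2

Combined gradient = 0.3086 − 0.04193 × 2.04 = 0.2230628 mGal/m
Combined elevation correction = 0.2230628 × 660.0 = 147.2 mGal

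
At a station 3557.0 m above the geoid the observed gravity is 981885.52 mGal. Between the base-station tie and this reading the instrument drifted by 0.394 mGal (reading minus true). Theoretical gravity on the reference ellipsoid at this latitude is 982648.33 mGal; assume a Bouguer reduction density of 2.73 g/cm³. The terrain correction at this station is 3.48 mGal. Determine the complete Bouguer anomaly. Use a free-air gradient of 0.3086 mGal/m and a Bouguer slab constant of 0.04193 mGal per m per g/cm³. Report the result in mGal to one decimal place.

Drift-corrected reading = 981885.52 − (0.394) = 981885.126 mGal
Free-air correction = 0.3086 × 3557.0 = 1097.69 mGal
Free-air anomaly = 981885.126 − 982648.33 + (1097.69) = 334.486 mGal
Bouguer slab correction = 0.04193 × 2.73 × 3557.0 = 407.17 mGal
Simple Bouguer anomaly = 334.486 − (407.17) = -72.684 mGal
Complete Bouguer anomaly = -72.684 + 3.48 = -69.204 mGal

-69.2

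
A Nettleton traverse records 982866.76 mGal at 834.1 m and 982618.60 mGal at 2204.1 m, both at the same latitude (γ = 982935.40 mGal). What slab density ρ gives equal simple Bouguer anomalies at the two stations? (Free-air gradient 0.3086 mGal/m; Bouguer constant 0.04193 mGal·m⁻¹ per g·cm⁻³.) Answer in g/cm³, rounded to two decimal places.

3.04

Δg_obs = 982618.60 − 982866.76 = -248.16 mGal over Δh = 2204.1 − 834.1 = 1370.0 m
Equal Bouguer anomalies ⇒ Δg_obs + (0.3086 − 0.04193ρ)·Δh = 0
0.3086 − 0.04193ρ = −Δg_obs/Δh = 0.18114
ρ = (0.3086 − 0.18114) / 0.04193 = 3.04 g/cm³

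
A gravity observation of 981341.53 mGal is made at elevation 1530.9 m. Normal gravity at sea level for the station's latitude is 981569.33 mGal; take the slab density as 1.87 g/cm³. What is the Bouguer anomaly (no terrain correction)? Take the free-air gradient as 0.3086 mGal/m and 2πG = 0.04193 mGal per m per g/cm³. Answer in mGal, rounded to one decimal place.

Free-air correction = 0.3086 × 1530.9 = 472.44 mGal
Free-air anomaly = 981341.53 − 981569.33 + (472.44) = 244.64 mGal
Bouguer slab correction = 0.04193 × 1.87 × 1530.9 = 120.04 mGal
Simple Bouguer anomaly = 244.64 − (120.04) = 124.60 mGal

124.6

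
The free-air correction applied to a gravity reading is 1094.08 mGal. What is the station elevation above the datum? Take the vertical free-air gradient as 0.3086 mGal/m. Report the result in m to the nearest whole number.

3545

h = 1094.08 / 0.3086 = 3545.30 m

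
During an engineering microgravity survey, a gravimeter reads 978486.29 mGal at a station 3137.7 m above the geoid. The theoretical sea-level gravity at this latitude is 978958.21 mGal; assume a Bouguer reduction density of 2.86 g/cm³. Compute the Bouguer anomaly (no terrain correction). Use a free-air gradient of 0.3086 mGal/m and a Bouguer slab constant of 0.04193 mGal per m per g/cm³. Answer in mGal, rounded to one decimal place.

120.1

Free-air correction = 0.3086 × 3137.7 = 968.29 mGal
Free-air anomaly = 978486.29 − 978958.21 + (968.29) = 496.37 mGal
Bouguer slab correction = 0.04193 × 2.86 × 3137.7 = 376.27 mGal
Simple Bouguer anomaly = 496.37 − (376.27) = 120.10 mGal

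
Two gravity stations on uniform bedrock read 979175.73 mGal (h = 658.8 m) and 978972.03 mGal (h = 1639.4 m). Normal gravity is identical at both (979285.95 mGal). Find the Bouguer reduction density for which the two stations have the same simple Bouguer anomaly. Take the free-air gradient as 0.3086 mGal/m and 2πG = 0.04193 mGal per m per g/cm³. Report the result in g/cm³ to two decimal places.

Δg_obs = 978972.03 − 979175.73 = -203.70 mGal over Δh = 1639.4 − 658.8 = 980.6 m
Equal Bouguer anomalies ⇒ Δg_obs + (0.3086 − 0.04193ρ)·Δh = 0
0.3086 − 0.04193ρ = −Δg_obs/Δh = 0.20773
ρ = (0.3086 − 0.20773) / 0.04193 = 2.41 g/cm³

2.41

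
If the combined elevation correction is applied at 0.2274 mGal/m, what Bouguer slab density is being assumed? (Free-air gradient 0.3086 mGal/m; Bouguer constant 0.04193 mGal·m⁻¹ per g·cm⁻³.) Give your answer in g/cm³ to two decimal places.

0.2274 = 0.3086 − 0.04193 × ρ
ρ = (0.3086 − 0.2274) / 0.04193 = 1.94 g/cm³

1.94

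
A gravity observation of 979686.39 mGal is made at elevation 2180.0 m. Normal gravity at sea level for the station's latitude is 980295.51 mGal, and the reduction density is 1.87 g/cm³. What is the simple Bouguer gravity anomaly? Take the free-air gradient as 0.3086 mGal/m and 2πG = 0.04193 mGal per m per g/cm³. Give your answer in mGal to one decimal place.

-107.3

Free-air correction = 0.3086 × 2180.0 = 672.75 mGal
Free-air anomaly = 979686.39 − 980295.51 + (672.75) = 63.63 mGal
Bouguer slab correction = 0.04193 × 1.87 × 2180.0 = 170.93 mGal
Simple Bouguer anomaly = 63.63 − (170.93) = -107.30 mGal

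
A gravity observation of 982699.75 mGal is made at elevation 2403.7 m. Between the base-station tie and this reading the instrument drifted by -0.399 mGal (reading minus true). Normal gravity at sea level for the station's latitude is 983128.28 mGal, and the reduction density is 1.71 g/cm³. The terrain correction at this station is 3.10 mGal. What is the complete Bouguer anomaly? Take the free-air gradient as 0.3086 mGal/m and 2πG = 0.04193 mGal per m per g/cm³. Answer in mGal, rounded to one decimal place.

144.4

Drift-corrected reading = 982699.75 − (-0.399) = 982700.149 mGal
Free-air correction = 0.3086 × 2403.7 = 741.78 mGal
Free-air anomaly = 982700.149 − 983128.28 + (741.78) = 313.649 mGal
Bouguer slab correction = 0.04193 × 1.71 × 2403.7 = 172.35 mGal
Simple Bouguer anomaly = 313.649 − (172.35) = 141.299 mGal
Complete Bouguer anomaly = 141.299 + 3.10 = 144.399 mGal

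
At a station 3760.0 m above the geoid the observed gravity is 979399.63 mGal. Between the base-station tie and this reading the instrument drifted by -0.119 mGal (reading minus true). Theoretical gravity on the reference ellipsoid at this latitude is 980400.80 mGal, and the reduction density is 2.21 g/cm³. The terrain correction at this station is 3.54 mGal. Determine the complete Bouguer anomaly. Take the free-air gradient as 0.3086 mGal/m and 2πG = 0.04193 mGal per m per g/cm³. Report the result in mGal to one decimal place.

-185.6

Drift-corrected reading = 979399.63 − (-0.119) = 979399.749 mGal
Free-air correction = 0.3086 × 3760.0 = 1160.34 mGal
Free-air anomaly = 979399.749 − 980400.80 + (1160.34) = 159.289 mGal
Bouguer slab correction = 0.04193 × 2.21 × 3760.0 = 348.42 mGal
Simple Bouguer anomaly = 159.289 − (348.42) = -189.131 mGal
Complete Bouguer anomaly = -189.131 + 3.54 = -185.591 mGal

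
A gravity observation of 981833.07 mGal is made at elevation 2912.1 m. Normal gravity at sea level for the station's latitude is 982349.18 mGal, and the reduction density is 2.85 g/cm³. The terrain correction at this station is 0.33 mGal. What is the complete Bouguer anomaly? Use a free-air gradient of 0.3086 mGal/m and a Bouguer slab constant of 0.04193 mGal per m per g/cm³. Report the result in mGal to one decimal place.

34.9

Free-air correction = 0.3086 × 2912.1 = 898.67 mGal
Free-air anomaly = 981833.07 − 982349.18 + (898.67) = 382.56 mGal
Bouguer slab correction = 0.04193 × 2.85 × 2912.1 = 348.00 mGal
Simple Bouguer anomaly = 382.56 − (348.00) = 34.56 mGal
Complete Bouguer anomaly = 34.56 + 0.33 = 34.89 mGal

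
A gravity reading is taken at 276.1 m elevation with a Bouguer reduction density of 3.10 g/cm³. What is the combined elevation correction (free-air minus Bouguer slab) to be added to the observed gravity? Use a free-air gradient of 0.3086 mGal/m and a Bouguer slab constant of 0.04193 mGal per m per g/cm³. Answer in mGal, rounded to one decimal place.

49.3

Combined gradient = 0.3086 − 0.04193 × 3.10 = 0.1786170 mGal/m
Combined elevation correction = 0.1786170 × 276.1 = 49.3 mGal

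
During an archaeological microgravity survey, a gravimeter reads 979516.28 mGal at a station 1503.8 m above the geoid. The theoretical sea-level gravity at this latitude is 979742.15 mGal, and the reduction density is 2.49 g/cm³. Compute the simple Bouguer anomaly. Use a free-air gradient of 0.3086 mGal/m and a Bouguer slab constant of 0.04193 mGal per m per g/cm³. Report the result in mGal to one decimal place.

81.2

Free-air correction = 0.3086 × 1503.8 = 464.07 mGal
Free-air anomaly = 979516.28 − 979742.15 + (464.07) = 238.20 mGal
Bouguer slab correction = 0.04193 × 2.49 × 1503.8 = 157.01 mGal
Simple Bouguer anomaly = 238.20 − (157.01) = 81.19 mGal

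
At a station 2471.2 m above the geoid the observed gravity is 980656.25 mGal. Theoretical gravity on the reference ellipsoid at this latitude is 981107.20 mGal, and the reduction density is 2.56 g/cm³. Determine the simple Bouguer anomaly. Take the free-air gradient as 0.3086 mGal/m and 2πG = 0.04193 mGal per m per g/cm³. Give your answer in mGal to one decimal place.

46.4

Free-air correction = 0.3086 × 2471.2 = 762.61 mGal
Free-air anomaly = 980656.25 − 981107.20 + (762.61) = 311.66 mGal
Bouguer slab correction = 0.04193 × 2.56 × 2471.2 = 265.26 mGal
Simple Bouguer anomaly = 311.66 − (265.26) = 46.40 mGal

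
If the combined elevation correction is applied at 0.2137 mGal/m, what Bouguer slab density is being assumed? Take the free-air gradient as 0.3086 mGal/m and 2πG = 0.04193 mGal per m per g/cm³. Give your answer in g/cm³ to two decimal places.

2.26

0.2137 = 0.3086 − 0.04193 × ρ
ρ = (0.3086 − 0.2137) / 0.04193 = 2.26 g/cm³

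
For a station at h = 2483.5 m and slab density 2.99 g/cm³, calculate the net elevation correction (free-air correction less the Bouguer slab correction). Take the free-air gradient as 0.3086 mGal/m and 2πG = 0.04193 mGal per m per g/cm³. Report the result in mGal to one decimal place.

Combined gradient = 0.3086 − 0.04193 × 2.99 = 0.1832293 mGal/m
Combined elevation correction = 0.1832293 × 2483.5 = 455.0 mGal

455.0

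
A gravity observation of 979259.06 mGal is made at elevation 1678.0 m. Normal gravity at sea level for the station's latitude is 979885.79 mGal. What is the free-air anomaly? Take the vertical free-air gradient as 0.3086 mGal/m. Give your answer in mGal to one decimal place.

-108.9

Free-air correction = 0.3086 × 1678.0 = 517.83 mGal
Free-air anomaly = 979259.06 − 979885.79 + (517.83) = -108.90 mGal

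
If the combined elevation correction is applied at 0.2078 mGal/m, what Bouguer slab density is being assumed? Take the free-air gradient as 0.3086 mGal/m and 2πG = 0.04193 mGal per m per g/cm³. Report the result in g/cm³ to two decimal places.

0.2078 = 0.3086 − 0.04193 × ρ
ρ = (0.3086 − 0.2078) / 0.04193 = 2.40 g/cm³

2.40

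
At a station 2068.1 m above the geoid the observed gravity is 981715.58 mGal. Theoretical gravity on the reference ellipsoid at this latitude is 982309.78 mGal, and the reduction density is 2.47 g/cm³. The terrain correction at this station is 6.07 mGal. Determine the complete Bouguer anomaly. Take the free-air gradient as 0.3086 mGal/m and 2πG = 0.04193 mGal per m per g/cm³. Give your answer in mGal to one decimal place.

-164.1

Free-air correction = 0.3086 × 2068.1 = 638.22 mGal
Free-air anomaly = 981715.58 − 982309.78 + (638.22) = 44.02 mGal
Bouguer slab correction = 0.04193 × 2.47 × 2068.1 = 214.19 mGal
Simple Bouguer anomaly = 44.02 − (214.19) = -170.17 mGal
Complete Bouguer anomaly = -170.17 + 6.07 = -164.10 mGal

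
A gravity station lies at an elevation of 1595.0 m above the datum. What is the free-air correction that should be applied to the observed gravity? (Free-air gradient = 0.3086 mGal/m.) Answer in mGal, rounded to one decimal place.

492.2

Free-air correction = 0.3086 × 1595.0 = 492.2 mGal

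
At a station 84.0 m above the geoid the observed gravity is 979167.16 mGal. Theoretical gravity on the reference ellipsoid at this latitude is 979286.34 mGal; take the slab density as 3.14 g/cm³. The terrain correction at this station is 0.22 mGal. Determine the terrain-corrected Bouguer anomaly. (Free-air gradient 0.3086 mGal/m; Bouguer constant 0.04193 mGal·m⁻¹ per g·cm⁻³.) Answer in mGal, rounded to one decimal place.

-104.1

Free-air correction = 0.3086 × 84.0 = 25.92 mGal
Free-air anomaly = 979167.16 − 979286.34 + (25.92) = -93.26 mGal
Bouguer slab correction = 0.04193 × 3.14 × 84.0 = 11.06 mGal
Simple Bouguer anomaly = -93.26 − (11.06) = -104.32 mGal
Complete Bouguer anomaly = -104.32 + 0.22 = -104.10 mGal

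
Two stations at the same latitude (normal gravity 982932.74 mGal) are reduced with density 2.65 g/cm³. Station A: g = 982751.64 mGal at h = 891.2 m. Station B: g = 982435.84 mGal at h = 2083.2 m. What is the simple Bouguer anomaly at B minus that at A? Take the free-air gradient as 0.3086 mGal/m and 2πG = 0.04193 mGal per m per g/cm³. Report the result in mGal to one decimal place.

-80.4

Δg_SB(A) = 982751.64 − 982932.74 + 0.3086×891.2 − 0.04193×2.65×891.2 = -5.10 mGal
Δg_SB(B) = 982435.84 − 982932.74 + 0.3086×2083.2 − 0.04193×2.65×2083.2 = -85.50 mGal
Difference = -85.50 − (-5.10) = -80.40 mGal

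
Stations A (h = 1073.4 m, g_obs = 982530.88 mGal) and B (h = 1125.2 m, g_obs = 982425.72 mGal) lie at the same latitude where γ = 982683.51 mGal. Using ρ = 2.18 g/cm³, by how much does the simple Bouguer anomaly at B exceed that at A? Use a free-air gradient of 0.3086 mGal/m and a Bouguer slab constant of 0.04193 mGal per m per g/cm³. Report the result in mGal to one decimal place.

Δg_SB(A) = 982530.88 − 982683.51 + 0.3086×1073.4 − 0.04193×2.18×1073.4 = 80.50 mGal
Δg_SB(B) = 982425.72 − 982683.51 + 0.3086×1125.2 − 0.04193×2.18×1125.2 = -13.40 mGal
Difference = -13.40 − (80.50) = -93.90 mGal

-93.9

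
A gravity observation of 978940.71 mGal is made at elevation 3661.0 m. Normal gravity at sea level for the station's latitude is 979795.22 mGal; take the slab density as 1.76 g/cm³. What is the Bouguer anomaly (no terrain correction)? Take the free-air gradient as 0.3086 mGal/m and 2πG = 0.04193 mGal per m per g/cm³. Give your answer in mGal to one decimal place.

5.1

Free-air correction = 0.3086 × 3661.0 = 1129.78 mGal
Free-air anomaly = 978940.71 − 979795.22 + (1129.78) = 275.27 mGal
Bouguer slab correction = 0.04193 × 1.76 × 3661.0 = 270.17 mGal
Simple Bouguer anomaly = 275.27 − (270.17) = 5.10 mGal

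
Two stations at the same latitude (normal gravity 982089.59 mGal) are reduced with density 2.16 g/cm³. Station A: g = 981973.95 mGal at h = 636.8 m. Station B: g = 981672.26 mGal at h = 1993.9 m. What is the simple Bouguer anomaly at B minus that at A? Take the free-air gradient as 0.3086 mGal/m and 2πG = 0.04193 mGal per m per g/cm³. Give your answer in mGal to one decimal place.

-5.8

Δg_SB(A) = 981973.95 − 982089.59 + 0.3086×636.8 − 0.04193×2.16×636.8 = 23.20 mGal
Δg_SB(B) = 981672.26 − 982089.59 + 0.3086×1993.9 − 0.04193×2.16×1993.9 = 17.40 mGal
Difference = 17.40 − (23.20) = -5.80 mGal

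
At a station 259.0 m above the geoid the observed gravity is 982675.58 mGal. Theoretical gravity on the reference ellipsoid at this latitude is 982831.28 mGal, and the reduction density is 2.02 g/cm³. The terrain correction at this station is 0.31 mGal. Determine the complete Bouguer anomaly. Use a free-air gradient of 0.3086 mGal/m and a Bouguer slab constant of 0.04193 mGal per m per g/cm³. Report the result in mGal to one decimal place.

-97.4

Free-air correction = 0.3086 × 259.0 = 79.93 mGal
Free-air anomaly = 982675.58 − 982831.28 + (79.93) = -75.77 mGal
Bouguer slab correction = 0.04193 × 2.02 × 259.0 = 21.94 mGal
Simple Bouguer anomaly = -75.77 − (21.94) = -97.71 mGal
Complete Bouguer anomaly = -97.71 + 0.31 = -97.40 mGal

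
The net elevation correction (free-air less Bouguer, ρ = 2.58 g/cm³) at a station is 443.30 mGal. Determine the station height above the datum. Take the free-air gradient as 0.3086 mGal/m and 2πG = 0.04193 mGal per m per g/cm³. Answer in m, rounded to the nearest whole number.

Combined gradient = 0.3086 − 0.04193 × 2.58 = 0.2004206 mGal/m
h = 443.30 / 0.2004206 = 2211.85 m

2212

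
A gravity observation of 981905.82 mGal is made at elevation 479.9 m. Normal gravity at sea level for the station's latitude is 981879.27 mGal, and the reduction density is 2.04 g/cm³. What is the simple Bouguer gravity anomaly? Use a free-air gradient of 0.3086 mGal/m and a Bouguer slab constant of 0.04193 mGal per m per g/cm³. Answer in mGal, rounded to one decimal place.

Free-air correction = 0.3086 × 479.9 = 148.10 mGal
Free-air anomaly = 981905.82 − 981879.27 + (148.10) = 174.65 mGal
Bouguer slab correction = 0.04193 × 2.04 × 479.9 = 41.05 mGal
Simple Bouguer anomaly = 174.65 − (41.05) = 133.60 mGal

133.6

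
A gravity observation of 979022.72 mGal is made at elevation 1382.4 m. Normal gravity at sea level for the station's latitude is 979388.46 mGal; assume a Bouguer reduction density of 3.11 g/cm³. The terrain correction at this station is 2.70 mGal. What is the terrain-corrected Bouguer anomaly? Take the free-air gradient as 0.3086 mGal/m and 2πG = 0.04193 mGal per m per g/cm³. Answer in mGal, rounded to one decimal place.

-116.7

Free-air correction = 0.3086 × 1382.4 = 426.61 mGal
Free-air anomaly = 979022.72 − 979388.46 + (426.61) = 60.87 mGal
Bouguer slab correction = 0.04193 × 3.11 × 1382.4 = 180.27 mGal
Simple Bouguer anomaly = 60.87 − (180.27) = -119.40 mGal
Complete Bouguer anomaly = -119.40 + 2.70 = -116.70 mGal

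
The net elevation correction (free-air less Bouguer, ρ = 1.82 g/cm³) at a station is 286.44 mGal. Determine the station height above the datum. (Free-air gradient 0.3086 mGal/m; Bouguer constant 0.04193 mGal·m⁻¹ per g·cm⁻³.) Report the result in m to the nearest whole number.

1233

Combined gradient = 0.3086 − 0.04193 × 1.82 = 0.2322874 mGal/m
h = 286.44 / 0.2322874 = 1233.13 m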